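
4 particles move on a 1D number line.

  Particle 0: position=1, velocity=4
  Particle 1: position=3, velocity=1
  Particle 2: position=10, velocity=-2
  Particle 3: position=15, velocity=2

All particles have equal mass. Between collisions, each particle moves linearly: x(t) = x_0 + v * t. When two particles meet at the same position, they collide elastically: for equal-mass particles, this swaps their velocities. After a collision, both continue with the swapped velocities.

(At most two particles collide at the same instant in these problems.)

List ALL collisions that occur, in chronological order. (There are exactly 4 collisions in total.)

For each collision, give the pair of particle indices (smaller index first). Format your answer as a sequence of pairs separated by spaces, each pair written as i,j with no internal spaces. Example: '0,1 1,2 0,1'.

Collision at t=2/3: particles 0 and 1 swap velocities; positions: p0=11/3 p1=11/3 p2=26/3 p3=49/3; velocities now: v0=1 v1=4 v2=-2 v3=2
Collision at t=3/2: particles 1 and 2 swap velocities; positions: p0=9/2 p1=7 p2=7 p3=18; velocities now: v0=1 v1=-2 v2=4 v3=2
Collision at t=7/3: particles 0 and 1 swap velocities; positions: p0=16/3 p1=16/3 p2=31/3 p3=59/3; velocities now: v0=-2 v1=1 v2=4 v3=2
Collision at t=7: particles 2 and 3 swap velocities; positions: p0=-4 p1=10 p2=29 p3=29; velocities now: v0=-2 v1=1 v2=2 v3=4

Answer: 0,1 1,2 0,1 2,3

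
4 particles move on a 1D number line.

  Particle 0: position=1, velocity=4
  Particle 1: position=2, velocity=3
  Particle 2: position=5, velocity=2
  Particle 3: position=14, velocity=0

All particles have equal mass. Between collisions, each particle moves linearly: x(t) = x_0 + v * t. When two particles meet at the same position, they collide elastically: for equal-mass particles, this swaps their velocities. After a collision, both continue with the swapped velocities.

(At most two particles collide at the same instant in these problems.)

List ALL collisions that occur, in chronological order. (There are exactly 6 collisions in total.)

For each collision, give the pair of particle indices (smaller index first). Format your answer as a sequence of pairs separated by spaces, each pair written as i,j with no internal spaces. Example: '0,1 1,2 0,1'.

Answer: 0,1 1,2 0,1 2,3 1,2 0,1

Derivation:
Collision at t=1: particles 0 and 1 swap velocities; positions: p0=5 p1=5 p2=7 p3=14; velocities now: v0=3 v1=4 v2=2 v3=0
Collision at t=2: particles 1 and 2 swap velocities; positions: p0=8 p1=9 p2=9 p3=14; velocities now: v0=3 v1=2 v2=4 v3=0
Collision at t=3: particles 0 and 1 swap velocities; positions: p0=11 p1=11 p2=13 p3=14; velocities now: v0=2 v1=3 v2=4 v3=0
Collision at t=13/4: particles 2 and 3 swap velocities; positions: p0=23/2 p1=47/4 p2=14 p3=14; velocities now: v0=2 v1=3 v2=0 v3=4
Collision at t=4: particles 1 and 2 swap velocities; positions: p0=13 p1=14 p2=14 p3=17; velocities now: v0=2 v1=0 v2=3 v3=4
Collision at t=9/2: particles 0 and 1 swap velocities; positions: p0=14 p1=14 p2=31/2 p3=19; velocities now: v0=0 v1=2 v2=3 v3=4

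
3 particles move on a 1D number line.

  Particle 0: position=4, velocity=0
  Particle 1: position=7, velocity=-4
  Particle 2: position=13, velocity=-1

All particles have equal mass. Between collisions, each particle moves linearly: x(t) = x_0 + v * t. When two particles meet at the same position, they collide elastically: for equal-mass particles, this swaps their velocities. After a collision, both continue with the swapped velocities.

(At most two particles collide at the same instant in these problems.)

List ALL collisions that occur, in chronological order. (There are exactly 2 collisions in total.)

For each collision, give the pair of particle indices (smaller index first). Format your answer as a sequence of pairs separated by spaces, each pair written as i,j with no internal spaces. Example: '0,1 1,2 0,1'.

Answer: 0,1 1,2

Derivation:
Collision at t=3/4: particles 0 and 1 swap velocities; positions: p0=4 p1=4 p2=49/4; velocities now: v0=-4 v1=0 v2=-1
Collision at t=9: particles 1 and 2 swap velocities; positions: p0=-29 p1=4 p2=4; velocities now: v0=-4 v1=-1 v2=0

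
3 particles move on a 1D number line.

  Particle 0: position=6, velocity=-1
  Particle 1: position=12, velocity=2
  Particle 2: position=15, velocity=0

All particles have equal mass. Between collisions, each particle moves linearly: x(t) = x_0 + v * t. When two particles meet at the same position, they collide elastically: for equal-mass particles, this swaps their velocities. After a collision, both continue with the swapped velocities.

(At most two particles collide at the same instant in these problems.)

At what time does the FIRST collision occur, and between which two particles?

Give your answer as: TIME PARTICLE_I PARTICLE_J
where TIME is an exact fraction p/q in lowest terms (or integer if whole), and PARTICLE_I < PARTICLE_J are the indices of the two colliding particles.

Answer: 3/2 1 2

Derivation:
Pair (0,1): pos 6,12 vel -1,2 -> not approaching (rel speed -3 <= 0)
Pair (1,2): pos 12,15 vel 2,0 -> gap=3, closing at 2/unit, collide at t=3/2
Earliest collision: t=3/2 between 1 and 2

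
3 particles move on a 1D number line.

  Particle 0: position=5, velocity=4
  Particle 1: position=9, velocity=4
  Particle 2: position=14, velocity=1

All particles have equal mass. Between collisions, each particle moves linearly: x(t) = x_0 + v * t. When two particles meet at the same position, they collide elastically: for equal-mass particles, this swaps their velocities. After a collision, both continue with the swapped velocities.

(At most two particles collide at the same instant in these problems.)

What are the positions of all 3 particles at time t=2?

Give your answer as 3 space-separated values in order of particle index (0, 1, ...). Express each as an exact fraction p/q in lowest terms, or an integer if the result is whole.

Answer: 13 16 17

Derivation:
Collision at t=5/3: particles 1 and 2 swap velocities; positions: p0=35/3 p1=47/3 p2=47/3; velocities now: v0=4 v1=1 v2=4
Advance to t=2 (no further collisions before then); velocities: v0=4 v1=1 v2=4; positions = 13 16 17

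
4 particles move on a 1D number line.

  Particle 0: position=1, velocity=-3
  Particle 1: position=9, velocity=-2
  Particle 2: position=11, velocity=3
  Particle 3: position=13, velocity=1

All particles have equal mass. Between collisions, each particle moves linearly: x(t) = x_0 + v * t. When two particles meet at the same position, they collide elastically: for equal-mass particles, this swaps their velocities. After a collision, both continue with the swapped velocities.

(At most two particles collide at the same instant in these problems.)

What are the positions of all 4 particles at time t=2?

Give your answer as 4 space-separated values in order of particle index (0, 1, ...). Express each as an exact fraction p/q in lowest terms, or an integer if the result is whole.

Collision at t=1: particles 2 and 3 swap velocities; positions: p0=-2 p1=7 p2=14 p3=14; velocities now: v0=-3 v1=-2 v2=1 v3=3
Advance to t=2 (no further collisions before then); velocities: v0=-3 v1=-2 v2=1 v3=3; positions = -5 5 15 17

Answer: -5 5 15 17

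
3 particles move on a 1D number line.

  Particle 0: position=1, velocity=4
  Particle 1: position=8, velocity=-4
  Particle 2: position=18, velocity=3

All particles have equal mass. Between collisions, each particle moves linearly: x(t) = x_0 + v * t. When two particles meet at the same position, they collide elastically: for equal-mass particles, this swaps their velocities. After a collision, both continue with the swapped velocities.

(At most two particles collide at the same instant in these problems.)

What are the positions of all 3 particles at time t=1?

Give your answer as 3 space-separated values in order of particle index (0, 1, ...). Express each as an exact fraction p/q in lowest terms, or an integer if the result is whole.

Collision at t=7/8: particles 0 and 1 swap velocities; positions: p0=9/2 p1=9/2 p2=165/8; velocities now: v0=-4 v1=4 v2=3
Advance to t=1 (no further collisions before then); velocities: v0=-4 v1=4 v2=3; positions = 4 5 21

Answer: 4 5 21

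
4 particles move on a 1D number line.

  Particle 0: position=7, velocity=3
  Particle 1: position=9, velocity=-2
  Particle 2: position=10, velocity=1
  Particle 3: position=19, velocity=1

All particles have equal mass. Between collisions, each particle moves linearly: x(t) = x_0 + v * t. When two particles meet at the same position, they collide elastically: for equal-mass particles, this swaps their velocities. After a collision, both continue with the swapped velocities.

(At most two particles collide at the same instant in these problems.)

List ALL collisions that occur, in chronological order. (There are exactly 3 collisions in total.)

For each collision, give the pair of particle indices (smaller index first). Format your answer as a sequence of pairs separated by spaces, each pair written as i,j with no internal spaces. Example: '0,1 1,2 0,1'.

Answer: 0,1 1,2 2,3

Derivation:
Collision at t=2/5: particles 0 and 1 swap velocities; positions: p0=41/5 p1=41/5 p2=52/5 p3=97/5; velocities now: v0=-2 v1=3 v2=1 v3=1
Collision at t=3/2: particles 1 and 2 swap velocities; positions: p0=6 p1=23/2 p2=23/2 p3=41/2; velocities now: v0=-2 v1=1 v2=3 v3=1
Collision at t=6: particles 2 and 3 swap velocities; positions: p0=-3 p1=16 p2=25 p3=25; velocities now: v0=-2 v1=1 v2=1 v3=3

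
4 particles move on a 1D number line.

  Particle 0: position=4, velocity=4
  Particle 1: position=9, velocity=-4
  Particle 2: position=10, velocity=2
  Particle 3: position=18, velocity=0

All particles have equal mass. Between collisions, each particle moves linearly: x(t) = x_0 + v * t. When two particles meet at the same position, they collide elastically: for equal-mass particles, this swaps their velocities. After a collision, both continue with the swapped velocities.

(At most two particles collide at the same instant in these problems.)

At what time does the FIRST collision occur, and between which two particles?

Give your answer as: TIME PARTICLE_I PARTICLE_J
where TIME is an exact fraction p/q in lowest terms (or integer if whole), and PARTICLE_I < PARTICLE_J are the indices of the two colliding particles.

Answer: 5/8 0 1

Derivation:
Pair (0,1): pos 4,9 vel 4,-4 -> gap=5, closing at 8/unit, collide at t=5/8
Pair (1,2): pos 9,10 vel -4,2 -> not approaching (rel speed -6 <= 0)
Pair (2,3): pos 10,18 vel 2,0 -> gap=8, closing at 2/unit, collide at t=4
Earliest collision: t=5/8 between 0 and 1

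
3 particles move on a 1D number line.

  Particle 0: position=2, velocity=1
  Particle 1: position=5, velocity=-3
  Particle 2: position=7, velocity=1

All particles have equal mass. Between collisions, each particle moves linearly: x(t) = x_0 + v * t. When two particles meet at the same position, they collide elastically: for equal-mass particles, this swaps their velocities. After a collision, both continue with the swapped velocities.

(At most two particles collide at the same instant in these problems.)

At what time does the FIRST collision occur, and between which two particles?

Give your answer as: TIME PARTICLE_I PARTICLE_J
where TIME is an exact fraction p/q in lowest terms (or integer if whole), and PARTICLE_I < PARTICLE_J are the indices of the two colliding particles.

Answer: 3/4 0 1

Derivation:
Pair (0,1): pos 2,5 vel 1,-3 -> gap=3, closing at 4/unit, collide at t=3/4
Pair (1,2): pos 5,7 vel -3,1 -> not approaching (rel speed -4 <= 0)
Earliest collision: t=3/4 between 0 and 1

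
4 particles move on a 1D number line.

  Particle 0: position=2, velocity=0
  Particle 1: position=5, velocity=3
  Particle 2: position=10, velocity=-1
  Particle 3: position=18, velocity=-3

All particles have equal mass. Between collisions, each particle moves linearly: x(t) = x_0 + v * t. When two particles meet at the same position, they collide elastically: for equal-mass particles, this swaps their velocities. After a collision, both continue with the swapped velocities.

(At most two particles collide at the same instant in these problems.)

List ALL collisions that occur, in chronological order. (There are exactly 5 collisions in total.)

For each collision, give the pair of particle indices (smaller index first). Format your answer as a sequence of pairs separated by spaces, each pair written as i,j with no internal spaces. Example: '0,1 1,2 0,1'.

Answer: 1,2 2,3 1,2 0,1 1,2

Derivation:
Collision at t=5/4: particles 1 and 2 swap velocities; positions: p0=2 p1=35/4 p2=35/4 p3=57/4; velocities now: v0=0 v1=-1 v2=3 v3=-3
Collision at t=13/6: particles 2 and 3 swap velocities; positions: p0=2 p1=47/6 p2=23/2 p3=23/2; velocities now: v0=0 v1=-1 v2=-3 v3=3
Collision at t=4: particles 1 and 2 swap velocities; positions: p0=2 p1=6 p2=6 p3=17; velocities now: v0=0 v1=-3 v2=-1 v3=3
Collision at t=16/3: particles 0 and 1 swap velocities; positions: p0=2 p1=2 p2=14/3 p3=21; velocities now: v0=-3 v1=0 v2=-1 v3=3
Collision at t=8: particles 1 and 2 swap velocities; positions: p0=-6 p1=2 p2=2 p3=29; velocities now: v0=-3 v1=-1 v2=0 v3=3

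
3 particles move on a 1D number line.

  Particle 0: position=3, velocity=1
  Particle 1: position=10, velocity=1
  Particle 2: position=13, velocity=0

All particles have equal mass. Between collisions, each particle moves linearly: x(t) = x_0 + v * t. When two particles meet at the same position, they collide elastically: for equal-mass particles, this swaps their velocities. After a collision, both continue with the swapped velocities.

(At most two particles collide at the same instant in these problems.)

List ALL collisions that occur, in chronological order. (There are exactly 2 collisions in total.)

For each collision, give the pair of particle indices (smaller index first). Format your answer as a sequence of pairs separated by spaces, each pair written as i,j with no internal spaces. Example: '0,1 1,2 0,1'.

Collision at t=3: particles 1 and 2 swap velocities; positions: p0=6 p1=13 p2=13; velocities now: v0=1 v1=0 v2=1
Collision at t=10: particles 0 and 1 swap velocities; positions: p0=13 p1=13 p2=20; velocities now: v0=0 v1=1 v2=1

Answer: 1,2 0,1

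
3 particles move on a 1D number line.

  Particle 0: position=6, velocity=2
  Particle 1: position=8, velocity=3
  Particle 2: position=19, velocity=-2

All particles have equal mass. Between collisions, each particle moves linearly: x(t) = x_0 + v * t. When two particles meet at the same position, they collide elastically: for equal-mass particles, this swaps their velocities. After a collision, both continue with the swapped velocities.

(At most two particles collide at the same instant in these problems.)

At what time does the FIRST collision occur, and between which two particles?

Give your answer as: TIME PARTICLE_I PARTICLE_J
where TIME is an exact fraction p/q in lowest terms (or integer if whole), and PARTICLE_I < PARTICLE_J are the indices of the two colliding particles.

Answer: 11/5 1 2

Derivation:
Pair (0,1): pos 6,8 vel 2,3 -> not approaching (rel speed -1 <= 0)
Pair (1,2): pos 8,19 vel 3,-2 -> gap=11, closing at 5/unit, collide at t=11/5
Earliest collision: t=11/5 between 1 and 2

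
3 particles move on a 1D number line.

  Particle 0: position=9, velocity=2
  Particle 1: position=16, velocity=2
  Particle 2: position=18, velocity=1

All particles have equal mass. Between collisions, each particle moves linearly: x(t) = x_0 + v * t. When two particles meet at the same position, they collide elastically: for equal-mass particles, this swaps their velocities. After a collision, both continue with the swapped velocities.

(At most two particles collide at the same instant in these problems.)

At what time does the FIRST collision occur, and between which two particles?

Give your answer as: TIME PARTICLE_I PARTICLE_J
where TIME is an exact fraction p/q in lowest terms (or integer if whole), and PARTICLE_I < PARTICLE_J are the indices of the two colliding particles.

Pair (0,1): pos 9,16 vel 2,2 -> not approaching (rel speed 0 <= 0)
Pair (1,2): pos 16,18 vel 2,1 -> gap=2, closing at 1/unit, collide at t=2
Earliest collision: t=2 between 1 and 2

Answer: 2 1 2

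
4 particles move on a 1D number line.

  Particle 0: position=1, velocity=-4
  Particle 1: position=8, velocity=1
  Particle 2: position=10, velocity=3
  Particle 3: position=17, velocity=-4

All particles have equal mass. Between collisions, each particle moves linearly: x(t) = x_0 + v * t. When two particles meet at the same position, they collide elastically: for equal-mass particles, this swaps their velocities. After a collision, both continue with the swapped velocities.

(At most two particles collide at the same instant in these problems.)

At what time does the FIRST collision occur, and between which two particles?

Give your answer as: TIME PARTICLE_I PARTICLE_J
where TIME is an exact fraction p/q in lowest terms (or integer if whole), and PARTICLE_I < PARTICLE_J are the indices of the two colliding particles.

Pair (0,1): pos 1,8 vel -4,1 -> not approaching (rel speed -5 <= 0)
Pair (1,2): pos 8,10 vel 1,3 -> not approaching (rel speed -2 <= 0)
Pair (2,3): pos 10,17 vel 3,-4 -> gap=7, closing at 7/unit, collide at t=1
Earliest collision: t=1 between 2 and 3

Answer: 1 2 3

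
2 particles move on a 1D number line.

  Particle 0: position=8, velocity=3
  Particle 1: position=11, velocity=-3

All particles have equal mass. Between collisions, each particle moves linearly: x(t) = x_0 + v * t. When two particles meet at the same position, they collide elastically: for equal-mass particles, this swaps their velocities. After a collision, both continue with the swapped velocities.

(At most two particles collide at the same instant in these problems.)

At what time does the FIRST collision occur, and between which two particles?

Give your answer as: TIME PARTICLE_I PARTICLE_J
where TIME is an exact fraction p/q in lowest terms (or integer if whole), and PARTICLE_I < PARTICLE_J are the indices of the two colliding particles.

Answer: 1/2 0 1

Derivation:
Pair (0,1): pos 8,11 vel 3,-3 -> gap=3, closing at 6/unit, collide at t=1/2
Earliest collision: t=1/2 between 0 and 1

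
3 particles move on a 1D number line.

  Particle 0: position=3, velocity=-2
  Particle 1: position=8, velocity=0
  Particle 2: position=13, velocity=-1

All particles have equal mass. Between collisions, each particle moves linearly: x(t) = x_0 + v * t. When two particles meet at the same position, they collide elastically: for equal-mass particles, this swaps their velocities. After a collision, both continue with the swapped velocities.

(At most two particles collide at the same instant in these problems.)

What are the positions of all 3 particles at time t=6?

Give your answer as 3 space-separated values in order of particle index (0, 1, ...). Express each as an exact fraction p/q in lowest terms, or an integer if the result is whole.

Collision at t=5: particles 1 and 2 swap velocities; positions: p0=-7 p1=8 p2=8; velocities now: v0=-2 v1=-1 v2=0
Advance to t=6 (no further collisions before then); velocities: v0=-2 v1=-1 v2=0; positions = -9 7 8

Answer: -9 7 8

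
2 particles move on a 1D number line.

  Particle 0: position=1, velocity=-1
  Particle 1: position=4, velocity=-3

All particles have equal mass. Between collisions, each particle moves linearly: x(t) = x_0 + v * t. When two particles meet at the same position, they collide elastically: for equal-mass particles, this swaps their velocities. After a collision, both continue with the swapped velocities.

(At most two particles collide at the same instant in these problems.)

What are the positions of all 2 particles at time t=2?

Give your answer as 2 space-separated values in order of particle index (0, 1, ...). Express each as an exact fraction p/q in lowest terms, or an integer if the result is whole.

Answer: -2 -1

Derivation:
Collision at t=3/2: particles 0 and 1 swap velocities; positions: p0=-1/2 p1=-1/2; velocities now: v0=-3 v1=-1
Advance to t=2 (no further collisions before then); velocities: v0=-3 v1=-1; positions = -2 -1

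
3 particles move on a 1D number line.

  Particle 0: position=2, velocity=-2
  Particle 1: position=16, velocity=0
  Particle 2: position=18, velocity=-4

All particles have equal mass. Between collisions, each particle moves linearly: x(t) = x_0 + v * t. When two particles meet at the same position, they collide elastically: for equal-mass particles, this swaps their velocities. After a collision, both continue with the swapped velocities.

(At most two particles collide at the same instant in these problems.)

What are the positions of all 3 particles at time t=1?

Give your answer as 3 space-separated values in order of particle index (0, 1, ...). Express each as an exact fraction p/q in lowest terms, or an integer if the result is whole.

Collision at t=1/2: particles 1 and 2 swap velocities; positions: p0=1 p1=16 p2=16; velocities now: v0=-2 v1=-4 v2=0
Advance to t=1 (no further collisions before then); velocities: v0=-2 v1=-4 v2=0; positions = 0 14 16

Answer: 0 14 16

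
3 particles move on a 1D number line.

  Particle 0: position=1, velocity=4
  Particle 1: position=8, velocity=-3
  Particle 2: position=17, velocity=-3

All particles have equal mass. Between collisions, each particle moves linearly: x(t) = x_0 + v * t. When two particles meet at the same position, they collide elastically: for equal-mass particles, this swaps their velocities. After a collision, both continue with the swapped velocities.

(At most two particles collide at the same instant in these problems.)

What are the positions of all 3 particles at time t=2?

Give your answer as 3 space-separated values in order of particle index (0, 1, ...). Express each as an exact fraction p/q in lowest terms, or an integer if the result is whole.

Collision at t=1: particles 0 and 1 swap velocities; positions: p0=5 p1=5 p2=14; velocities now: v0=-3 v1=4 v2=-3
Advance to t=2 (no further collisions before then); velocities: v0=-3 v1=4 v2=-3; positions = 2 9 11

Answer: 2 9 11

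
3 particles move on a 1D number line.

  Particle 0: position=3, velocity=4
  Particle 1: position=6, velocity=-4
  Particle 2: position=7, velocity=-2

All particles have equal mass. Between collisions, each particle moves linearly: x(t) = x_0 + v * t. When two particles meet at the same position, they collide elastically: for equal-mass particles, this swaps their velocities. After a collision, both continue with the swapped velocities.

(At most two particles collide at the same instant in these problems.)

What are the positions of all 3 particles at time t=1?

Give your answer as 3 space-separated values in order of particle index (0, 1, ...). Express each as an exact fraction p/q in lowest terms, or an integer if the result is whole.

Collision at t=3/8: particles 0 and 1 swap velocities; positions: p0=9/2 p1=9/2 p2=25/4; velocities now: v0=-4 v1=4 v2=-2
Collision at t=2/3: particles 1 and 2 swap velocities; positions: p0=10/3 p1=17/3 p2=17/3; velocities now: v0=-4 v1=-2 v2=4
Advance to t=1 (no further collisions before then); velocities: v0=-4 v1=-2 v2=4; positions = 2 5 7

Answer: 2 5 7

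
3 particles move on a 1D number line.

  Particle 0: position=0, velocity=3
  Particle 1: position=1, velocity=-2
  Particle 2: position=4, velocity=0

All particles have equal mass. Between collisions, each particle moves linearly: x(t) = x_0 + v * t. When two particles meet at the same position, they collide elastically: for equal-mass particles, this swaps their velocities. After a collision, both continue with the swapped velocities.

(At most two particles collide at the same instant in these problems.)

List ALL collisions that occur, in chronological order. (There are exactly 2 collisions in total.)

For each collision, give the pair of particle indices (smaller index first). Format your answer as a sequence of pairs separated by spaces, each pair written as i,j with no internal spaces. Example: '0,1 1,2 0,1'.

Answer: 0,1 1,2

Derivation:
Collision at t=1/5: particles 0 and 1 swap velocities; positions: p0=3/5 p1=3/5 p2=4; velocities now: v0=-2 v1=3 v2=0
Collision at t=4/3: particles 1 and 2 swap velocities; positions: p0=-5/3 p1=4 p2=4; velocities now: v0=-2 v1=0 v2=3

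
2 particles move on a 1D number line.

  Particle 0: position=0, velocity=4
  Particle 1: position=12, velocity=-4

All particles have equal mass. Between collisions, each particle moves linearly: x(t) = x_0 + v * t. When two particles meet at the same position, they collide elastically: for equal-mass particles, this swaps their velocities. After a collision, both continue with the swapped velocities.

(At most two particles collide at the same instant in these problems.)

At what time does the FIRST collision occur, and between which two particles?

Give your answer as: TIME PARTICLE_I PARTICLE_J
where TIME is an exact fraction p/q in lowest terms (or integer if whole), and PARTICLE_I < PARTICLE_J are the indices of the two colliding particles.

Pair (0,1): pos 0,12 vel 4,-4 -> gap=12, closing at 8/unit, collide at t=3/2
Earliest collision: t=3/2 between 0 and 1

Answer: 3/2 0 1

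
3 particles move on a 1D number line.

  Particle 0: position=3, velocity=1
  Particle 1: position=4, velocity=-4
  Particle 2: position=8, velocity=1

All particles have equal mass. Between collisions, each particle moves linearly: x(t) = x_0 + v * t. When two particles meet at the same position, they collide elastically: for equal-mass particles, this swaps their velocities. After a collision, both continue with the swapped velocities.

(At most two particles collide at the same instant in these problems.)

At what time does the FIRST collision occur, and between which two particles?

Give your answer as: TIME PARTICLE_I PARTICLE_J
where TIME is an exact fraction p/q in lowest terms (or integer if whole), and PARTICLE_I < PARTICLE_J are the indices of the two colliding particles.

Pair (0,1): pos 3,4 vel 1,-4 -> gap=1, closing at 5/unit, collide at t=1/5
Pair (1,2): pos 4,8 vel -4,1 -> not approaching (rel speed -5 <= 0)
Earliest collision: t=1/5 between 0 and 1

Answer: 1/5 0 1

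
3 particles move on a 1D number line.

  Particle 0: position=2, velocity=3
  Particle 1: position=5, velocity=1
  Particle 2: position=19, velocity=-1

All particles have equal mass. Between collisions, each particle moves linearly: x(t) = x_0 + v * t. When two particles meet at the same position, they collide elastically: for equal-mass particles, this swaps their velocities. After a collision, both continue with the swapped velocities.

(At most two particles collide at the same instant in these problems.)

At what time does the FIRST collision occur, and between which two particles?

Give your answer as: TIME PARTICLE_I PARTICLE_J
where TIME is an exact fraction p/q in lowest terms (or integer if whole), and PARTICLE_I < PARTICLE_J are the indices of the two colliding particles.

Pair (0,1): pos 2,5 vel 3,1 -> gap=3, closing at 2/unit, collide at t=3/2
Pair (1,2): pos 5,19 vel 1,-1 -> gap=14, closing at 2/unit, collide at t=7
Earliest collision: t=3/2 between 0 and 1

Answer: 3/2 0 1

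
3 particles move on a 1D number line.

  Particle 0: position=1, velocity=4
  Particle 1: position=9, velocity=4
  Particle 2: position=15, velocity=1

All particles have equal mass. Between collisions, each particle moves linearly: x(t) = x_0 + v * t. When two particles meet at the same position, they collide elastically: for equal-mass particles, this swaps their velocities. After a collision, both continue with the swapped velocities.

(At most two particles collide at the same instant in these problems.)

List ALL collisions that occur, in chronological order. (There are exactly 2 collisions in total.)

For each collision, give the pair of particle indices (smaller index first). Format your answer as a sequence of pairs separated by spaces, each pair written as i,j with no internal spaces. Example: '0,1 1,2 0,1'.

Collision at t=2: particles 1 and 2 swap velocities; positions: p0=9 p1=17 p2=17; velocities now: v0=4 v1=1 v2=4
Collision at t=14/3: particles 0 and 1 swap velocities; positions: p0=59/3 p1=59/3 p2=83/3; velocities now: v0=1 v1=4 v2=4

Answer: 1,2 0,1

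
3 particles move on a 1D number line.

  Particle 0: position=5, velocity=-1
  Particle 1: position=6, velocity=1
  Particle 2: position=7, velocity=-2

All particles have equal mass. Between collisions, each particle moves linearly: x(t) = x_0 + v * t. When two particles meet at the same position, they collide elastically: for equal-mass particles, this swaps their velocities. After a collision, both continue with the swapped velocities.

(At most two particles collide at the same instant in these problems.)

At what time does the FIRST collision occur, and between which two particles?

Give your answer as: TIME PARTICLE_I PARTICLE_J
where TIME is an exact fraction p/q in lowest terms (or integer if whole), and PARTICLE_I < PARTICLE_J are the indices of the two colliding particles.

Answer: 1/3 1 2

Derivation:
Pair (0,1): pos 5,6 vel -1,1 -> not approaching (rel speed -2 <= 0)
Pair (1,2): pos 6,7 vel 1,-2 -> gap=1, closing at 3/unit, collide at t=1/3
Earliest collision: t=1/3 between 1 and 2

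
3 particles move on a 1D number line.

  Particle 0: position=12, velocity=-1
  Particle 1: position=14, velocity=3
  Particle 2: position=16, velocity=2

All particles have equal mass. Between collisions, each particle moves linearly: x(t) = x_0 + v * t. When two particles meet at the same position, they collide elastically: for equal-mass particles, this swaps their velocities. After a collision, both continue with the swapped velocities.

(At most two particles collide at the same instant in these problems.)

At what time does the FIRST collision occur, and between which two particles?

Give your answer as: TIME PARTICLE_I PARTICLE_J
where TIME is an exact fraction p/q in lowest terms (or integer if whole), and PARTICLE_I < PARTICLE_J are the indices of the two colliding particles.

Answer: 2 1 2

Derivation:
Pair (0,1): pos 12,14 vel -1,3 -> not approaching (rel speed -4 <= 0)
Pair (1,2): pos 14,16 vel 3,2 -> gap=2, closing at 1/unit, collide at t=2
Earliest collision: t=2 between 1 and 2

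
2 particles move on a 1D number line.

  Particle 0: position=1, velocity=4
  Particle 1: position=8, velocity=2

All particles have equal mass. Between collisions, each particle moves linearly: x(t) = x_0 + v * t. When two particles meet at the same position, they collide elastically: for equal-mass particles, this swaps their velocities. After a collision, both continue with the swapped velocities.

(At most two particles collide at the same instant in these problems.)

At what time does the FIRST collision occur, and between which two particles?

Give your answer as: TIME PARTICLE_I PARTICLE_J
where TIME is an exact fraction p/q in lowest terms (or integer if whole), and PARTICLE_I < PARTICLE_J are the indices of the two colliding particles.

Pair (0,1): pos 1,8 vel 4,2 -> gap=7, closing at 2/unit, collide at t=7/2
Earliest collision: t=7/2 between 0 and 1

Answer: 7/2 0 1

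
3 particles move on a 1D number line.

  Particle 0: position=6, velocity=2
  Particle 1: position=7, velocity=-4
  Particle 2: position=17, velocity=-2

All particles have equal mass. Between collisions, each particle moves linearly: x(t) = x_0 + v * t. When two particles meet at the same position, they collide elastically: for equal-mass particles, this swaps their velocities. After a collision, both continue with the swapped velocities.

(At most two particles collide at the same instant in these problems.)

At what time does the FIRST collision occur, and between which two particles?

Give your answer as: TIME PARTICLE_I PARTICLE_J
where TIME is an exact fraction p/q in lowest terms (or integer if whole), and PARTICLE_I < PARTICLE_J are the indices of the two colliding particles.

Pair (0,1): pos 6,7 vel 2,-4 -> gap=1, closing at 6/unit, collide at t=1/6
Pair (1,2): pos 7,17 vel -4,-2 -> not approaching (rel speed -2 <= 0)
Earliest collision: t=1/6 between 0 and 1

Answer: 1/6 0 1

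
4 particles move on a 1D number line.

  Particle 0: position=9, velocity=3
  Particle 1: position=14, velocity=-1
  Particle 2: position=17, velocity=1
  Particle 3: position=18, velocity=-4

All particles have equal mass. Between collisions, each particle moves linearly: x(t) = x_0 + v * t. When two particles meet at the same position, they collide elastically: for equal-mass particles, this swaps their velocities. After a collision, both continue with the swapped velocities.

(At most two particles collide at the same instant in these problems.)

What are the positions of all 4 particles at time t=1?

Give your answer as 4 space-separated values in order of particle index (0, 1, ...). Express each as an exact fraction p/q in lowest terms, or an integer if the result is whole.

Answer: 12 13 14 18

Derivation:
Collision at t=1/5: particles 2 and 3 swap velocities; positions: p0=48/5 p1=69/5 p2=86/5 p3=86/5; velocities now: v0=3 v1=-1 v2=-4 v3=1
Advance to t=1 (no further collisions before then); velocities: v0=3 v1=-1 v2=-4 v3=1; positions = 12 13 14 18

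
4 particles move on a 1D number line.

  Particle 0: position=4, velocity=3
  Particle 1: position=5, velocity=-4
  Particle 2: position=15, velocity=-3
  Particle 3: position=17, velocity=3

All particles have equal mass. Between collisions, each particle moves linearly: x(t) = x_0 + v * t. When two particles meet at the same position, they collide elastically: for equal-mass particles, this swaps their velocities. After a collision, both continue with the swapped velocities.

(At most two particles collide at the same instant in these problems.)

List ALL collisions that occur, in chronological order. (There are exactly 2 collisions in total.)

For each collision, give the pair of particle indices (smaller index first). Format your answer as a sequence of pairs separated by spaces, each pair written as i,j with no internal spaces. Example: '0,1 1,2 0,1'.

Answer: 0,1 1,2

Derivation:
Collision at t=1/7: particles 0 and 1 swap velocities; positions: p0=31/7 p1=31/7 p2=102/7 p3=122/7; velocities now: v0=-4 v1=3 v2=-3 v3=3
Collision at t=11/6: particles 1 and 2 swap velocities; positions: p0=-7/3 p1=19/2 p2=19/2 p3=45/2; velocities now: v0=-4 v1=-3 v2=3 v3=3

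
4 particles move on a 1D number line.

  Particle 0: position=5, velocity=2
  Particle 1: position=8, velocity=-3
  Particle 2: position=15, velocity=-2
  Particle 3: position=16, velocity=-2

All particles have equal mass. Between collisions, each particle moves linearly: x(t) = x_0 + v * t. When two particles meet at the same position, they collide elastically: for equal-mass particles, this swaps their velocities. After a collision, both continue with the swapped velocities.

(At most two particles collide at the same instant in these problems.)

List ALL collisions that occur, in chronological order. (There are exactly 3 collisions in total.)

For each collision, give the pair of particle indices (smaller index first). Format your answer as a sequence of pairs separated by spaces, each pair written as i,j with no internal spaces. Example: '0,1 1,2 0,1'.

Answer: 0,1 1,2 2,3

Derivation:
Collision at t=3/5: particles 0 and 1 swap velocities; positions: p0=31/5 p1=31/5 p2=69/5 p3=74/5; velocities now: v0=-3 v1=2 v2=-2 v3=-2
Collision at t=5/2: particles 1 and 2 swap velocities; positions: p0=1/2 p1=10 p2=10 p3=11; velocities now: v0=-3 v1=-2 v2=2 v3=-2
Collision at t=11/4: particles 2 and 3 swap velocities; positions: p0=-1/4 p1=19/2 p2=21/2 p3=21/2; velocities now: v0=-3 v1=-2 v2=-2 v3=2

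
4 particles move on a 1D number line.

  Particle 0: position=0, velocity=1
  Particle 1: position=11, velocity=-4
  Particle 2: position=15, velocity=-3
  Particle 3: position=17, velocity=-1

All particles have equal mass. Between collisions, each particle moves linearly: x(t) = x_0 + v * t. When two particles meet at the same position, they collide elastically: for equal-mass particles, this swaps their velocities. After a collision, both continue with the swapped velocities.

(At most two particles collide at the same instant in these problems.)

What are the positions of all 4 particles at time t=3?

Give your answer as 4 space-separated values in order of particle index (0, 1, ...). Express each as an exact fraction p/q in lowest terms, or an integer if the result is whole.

Collision at t=11/5: particles 0 and 1 swap velocities; positions: p0=11/5 p1=11/5 p2=42/5 p3=74/5; velocities now: v0=-4 v1=1 v2=-3 v3=-1
Advance to t=3 (no further collisions before then); velocities: v0=-4 v1=1 v2=-3 v3=-1; positions = -1 3 6 14

Answer: -1 3 6 14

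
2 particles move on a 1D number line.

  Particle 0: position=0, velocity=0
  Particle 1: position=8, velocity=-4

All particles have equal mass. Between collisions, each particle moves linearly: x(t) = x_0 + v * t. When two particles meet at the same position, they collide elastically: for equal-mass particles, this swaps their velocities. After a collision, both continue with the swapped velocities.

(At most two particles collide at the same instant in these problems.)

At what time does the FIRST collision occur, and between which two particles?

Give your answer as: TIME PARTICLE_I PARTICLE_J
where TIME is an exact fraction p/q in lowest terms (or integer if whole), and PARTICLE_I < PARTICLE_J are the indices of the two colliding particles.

Answer: 2 0 1

Derivation:
Pair (0,1): pos 0,8 vel 0,-4 -> gap=8, closing at 4/unit, collide at t=2
Earliest collision: t=2 between 0 and 1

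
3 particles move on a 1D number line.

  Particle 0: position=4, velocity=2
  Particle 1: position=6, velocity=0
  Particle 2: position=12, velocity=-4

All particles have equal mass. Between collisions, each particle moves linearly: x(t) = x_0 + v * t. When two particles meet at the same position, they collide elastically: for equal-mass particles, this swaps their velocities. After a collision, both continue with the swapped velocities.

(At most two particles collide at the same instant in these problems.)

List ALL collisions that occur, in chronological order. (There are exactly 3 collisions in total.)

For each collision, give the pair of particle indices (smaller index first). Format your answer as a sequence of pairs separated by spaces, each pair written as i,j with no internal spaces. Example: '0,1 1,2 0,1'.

Collision at t=1: particles 0 and 1 swap velocities; positions: p0=6 p1=6 p2=8; velocities now: v0=0 v1=2 v2=-4
Collision at t=4/3: particles 1 and 2 swap velocities; positions: p0=6 p1=20/3 p2=20/3; velocities now: v0=0 v1=-4 v2=2
Collision at t=3/2: particles 0 and 1 swap velocities; positions: p0=6 p1=6 p2=7; velocities now: v0=-4 v1=0 v2=2

Answer: 0,1 1,2 0,1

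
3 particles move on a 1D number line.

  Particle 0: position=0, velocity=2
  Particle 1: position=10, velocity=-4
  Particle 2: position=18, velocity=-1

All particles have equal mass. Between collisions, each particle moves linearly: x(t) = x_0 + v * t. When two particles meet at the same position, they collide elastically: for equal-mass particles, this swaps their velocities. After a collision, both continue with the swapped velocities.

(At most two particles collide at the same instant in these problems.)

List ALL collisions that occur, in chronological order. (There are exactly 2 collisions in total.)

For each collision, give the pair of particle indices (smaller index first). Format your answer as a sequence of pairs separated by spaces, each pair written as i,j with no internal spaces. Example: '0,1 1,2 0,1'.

Answer: 0,1 1,2

Derivation:
Collision at t=5/3: particles 0 and 1 swap velocities; positions: p0=10/3 p1=10/3 p2=49/3; velocities now: v0=-4 v1=2 v2=-1
Collision at t=6: particles 1 and 2 swap velocities; positions: p0=-14 p1=12 p2=12; velocities now: v0=-4 v1=-1 v2=2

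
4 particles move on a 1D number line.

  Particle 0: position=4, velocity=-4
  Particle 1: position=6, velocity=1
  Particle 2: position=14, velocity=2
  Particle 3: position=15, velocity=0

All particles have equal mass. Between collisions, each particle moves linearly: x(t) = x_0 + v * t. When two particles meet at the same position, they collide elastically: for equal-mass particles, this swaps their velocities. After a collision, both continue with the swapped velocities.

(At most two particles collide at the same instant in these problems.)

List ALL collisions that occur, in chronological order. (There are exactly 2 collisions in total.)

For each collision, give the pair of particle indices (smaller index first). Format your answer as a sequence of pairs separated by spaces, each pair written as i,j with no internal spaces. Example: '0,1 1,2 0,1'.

Collision at t=1/2: particles 2 and 3 swap velocities; positions: p0=2 p1=13/2 p2=15 p3=15; velocities now: v0=-4 v1=1 v2=0 v3=2
Collision at t=9: particles 1 and 2 swap velocities; positions: p0=-32 p1=15 p2=15 p3=32; velocities now: v0=-4 v1=0 v2=1 v3=2

Answer: 2,3 1,2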